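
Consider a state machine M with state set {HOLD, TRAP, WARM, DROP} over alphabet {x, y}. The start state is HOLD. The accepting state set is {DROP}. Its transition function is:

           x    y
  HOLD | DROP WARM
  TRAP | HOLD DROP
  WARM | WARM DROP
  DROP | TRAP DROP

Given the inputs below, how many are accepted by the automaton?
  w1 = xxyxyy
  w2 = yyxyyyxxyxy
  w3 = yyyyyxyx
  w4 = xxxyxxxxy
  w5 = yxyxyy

w1:
  start at HOLD
  read 'x': HOLD → DROP
  read 'x': DROP → TRAP
  read 'y': TRAP → DROP
  read 'x': DROP → TRAP
  read 'y': TRAP → DROP
  read 'y': DROP → DROP
  end DROP, accepted
w2:
  start at HOLD
  read 'y': HOLD → WARM
  read 'y': WARM → DROP
  read 'x': DROP → TRAP
  read 'y': TRAP → DROP
  read 'y': DROP → DROP
  read 'y': DROP → DROP
  read 'x': DROP → TRAP
  read 'x': TRAP → HOLD
  read 'y': HOLD → WARM
  read 'x': WARM → WARM
  read 'y': WARM → DROP
  end DROP, accepted
w3:
  start at HOLD
  read 'y': HOLD → WARM
  read 'y': WARM → DROP
  read 'y': DROP → DROP
  read 'y': DROP → DROP
  read 'y': DROP → DROP
  read 'x': DROP → TRAP
  read 'y': TRAP → DROP
  read 'x': DROP → TRAP
  end TRAP, rejected
w4:
  start at HOLD
  read 'x': HOLD → DROP
  read 'x': DROP → TRAP
  read 'x': TRAP → HOLD
  read 'y': HOLD → WARM
  read 'x': WARM → WARM
  read 'x': WARM → WARM
  read 'x': WARM → WARM
  read 'x': WARM → WARM
  read 'y': WARM → DROP
  end DROP, accepted
w5:
  start at HOLD
  read 'y': HOLD → WARM
  read 'x': WARM → WARM
  read 'y': WARM → DROP
  read 'x': DROP → TRAP
  read 'y': TRAP → DROP
  read 'y': DROP → DROP
  end DROP, accepted

4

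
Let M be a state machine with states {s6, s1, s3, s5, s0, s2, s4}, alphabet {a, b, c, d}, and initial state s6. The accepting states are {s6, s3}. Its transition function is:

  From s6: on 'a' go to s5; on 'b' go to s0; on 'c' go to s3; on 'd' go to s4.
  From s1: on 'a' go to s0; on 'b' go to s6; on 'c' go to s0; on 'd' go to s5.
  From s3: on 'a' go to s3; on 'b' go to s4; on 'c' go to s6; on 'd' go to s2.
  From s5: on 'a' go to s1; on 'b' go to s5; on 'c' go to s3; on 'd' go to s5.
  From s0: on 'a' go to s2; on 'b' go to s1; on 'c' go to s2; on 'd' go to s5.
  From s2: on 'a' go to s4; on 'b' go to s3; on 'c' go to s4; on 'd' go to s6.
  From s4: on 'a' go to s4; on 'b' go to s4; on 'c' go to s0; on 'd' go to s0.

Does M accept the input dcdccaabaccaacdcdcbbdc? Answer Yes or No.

Trace: s6 -d-> s4 -c-> s0 -d-> s5 -c-> s3 -c-> s6 -a-> s5 -a-> s1 -b-> s6 -a-> s5 -c-> s3 -c-> s6 -a-> s5 -a-> s1 -c-> s0 -d-> s5 -c-> s3 -d-> s2 -c-> s4 -b-> s4 -b-> s4 -d-> s0 -c-> s2
End state s2 is not accepting.

No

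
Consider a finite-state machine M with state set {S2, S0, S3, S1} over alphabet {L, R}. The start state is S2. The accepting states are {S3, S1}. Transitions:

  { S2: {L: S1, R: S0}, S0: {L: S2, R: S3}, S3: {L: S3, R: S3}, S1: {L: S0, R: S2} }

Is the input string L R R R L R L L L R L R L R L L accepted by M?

S2 → S1 → S2 → S0 → S3 → S3 → S3 → S3 → S3 → S3 → S3 → S3 → S3 → S3 → S3 → S3 → S3
End state S3 is accepting.

Yes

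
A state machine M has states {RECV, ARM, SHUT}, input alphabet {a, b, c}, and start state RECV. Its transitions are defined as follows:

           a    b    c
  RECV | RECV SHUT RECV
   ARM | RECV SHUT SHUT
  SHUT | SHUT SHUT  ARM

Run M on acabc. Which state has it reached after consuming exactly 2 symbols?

RECV

start at RECV
read 'a': RECV → RECV
read 'c': RECV → RECV
After 2 symbols: RECV.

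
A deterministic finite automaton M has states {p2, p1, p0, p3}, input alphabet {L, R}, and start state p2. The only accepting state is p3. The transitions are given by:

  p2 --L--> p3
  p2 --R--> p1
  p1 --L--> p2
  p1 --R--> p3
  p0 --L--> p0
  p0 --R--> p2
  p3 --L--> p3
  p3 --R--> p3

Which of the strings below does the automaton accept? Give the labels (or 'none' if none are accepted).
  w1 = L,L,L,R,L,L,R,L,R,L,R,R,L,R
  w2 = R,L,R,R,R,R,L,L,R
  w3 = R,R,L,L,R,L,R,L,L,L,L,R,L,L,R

w1, w2, w3

w1:
  start at p2
  read 'L': p2 → p3
  read 'L': p3 → p3
  read 'L': p3 → p3
  read 'R': p3 → p3
  read 'L': p3 → p3
  read 'L': p3 → p3
  read 'R': p3 → p3
  read 'L': p3 → p3
  read 'R': p3 → p3
  read 'L': p3 → p3
  read 'R': p3 → p3
  read 'R': p3 → p3
  read 'L': p3 → p3
  read 'R': p3 → p3
  end p3, accepted
w2:
  start at p2
  read 'R': p2 → p1
  read 'L': p1 → p2
  read 'R': p2 → p1
  read 'R': p1 → p3
  read 'R': p3 → p3
  read 'R': p3 → p3
  read 'L': p3 → p3
  read 'L': p3 → p3
  read 'R': p3 → p3
  end p3, accepted
w3:
  start at p2
  read 'R': p2 → p1
  read 'R': p1 → p3
  read 'L': p3 → p3
  read 'L': p3 → p3
  read 'R': p3 → p3
  read 'L': p3 → p3
  read 'R': p3 → p3
  read 'L': p3 → p3
  read 'L': p3 → p3
  read 'L': p3 → p3
  read 'L': p3 → p3
  read 'R': p3 → p3
  read 'L': p3 → p3
  read 'L': p3 → p3
  read 'R': p3 → p3
  end p3, accepted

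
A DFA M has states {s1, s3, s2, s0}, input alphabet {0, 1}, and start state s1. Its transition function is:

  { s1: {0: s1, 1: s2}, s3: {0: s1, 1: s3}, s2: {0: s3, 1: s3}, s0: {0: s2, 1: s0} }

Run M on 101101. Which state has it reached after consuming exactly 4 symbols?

s3

Trace: s1 -1-> s2 -0-> s3 -1-> s3 -1-> s3
After 4 symbols: s3.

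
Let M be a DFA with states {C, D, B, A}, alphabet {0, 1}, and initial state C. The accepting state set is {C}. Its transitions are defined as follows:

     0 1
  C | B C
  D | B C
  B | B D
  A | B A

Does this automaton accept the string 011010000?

C → B → D → C → B → D → B → B → B → B
End state B is not accepting.

No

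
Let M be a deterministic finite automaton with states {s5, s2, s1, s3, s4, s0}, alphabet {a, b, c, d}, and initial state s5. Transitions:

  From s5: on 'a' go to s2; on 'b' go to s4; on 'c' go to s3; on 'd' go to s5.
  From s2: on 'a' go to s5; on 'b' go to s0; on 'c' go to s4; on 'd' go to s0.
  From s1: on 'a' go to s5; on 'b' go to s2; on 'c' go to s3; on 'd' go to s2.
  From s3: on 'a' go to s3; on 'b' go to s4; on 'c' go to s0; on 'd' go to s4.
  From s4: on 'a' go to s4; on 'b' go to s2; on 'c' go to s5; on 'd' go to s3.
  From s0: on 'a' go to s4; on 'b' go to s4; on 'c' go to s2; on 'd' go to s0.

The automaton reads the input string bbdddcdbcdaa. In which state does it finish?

Trace: s5 -b-> s4 -b-> s2 -d-> s0 -d-> s0 -d-> s0 -c-> s2 -d-> s0 -b-> s4 -c-> s5 -d-> s5 -a-> s2 -a-> s5

s5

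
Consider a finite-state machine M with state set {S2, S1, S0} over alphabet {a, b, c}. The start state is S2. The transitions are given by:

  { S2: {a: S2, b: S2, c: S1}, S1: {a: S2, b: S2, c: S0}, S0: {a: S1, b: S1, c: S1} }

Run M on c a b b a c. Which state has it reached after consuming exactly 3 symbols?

S2

start at S2
read 'c': S2 → S1
read 'a': S1 → S2
read 'b': S2 → S2
After 3 symbols: S2.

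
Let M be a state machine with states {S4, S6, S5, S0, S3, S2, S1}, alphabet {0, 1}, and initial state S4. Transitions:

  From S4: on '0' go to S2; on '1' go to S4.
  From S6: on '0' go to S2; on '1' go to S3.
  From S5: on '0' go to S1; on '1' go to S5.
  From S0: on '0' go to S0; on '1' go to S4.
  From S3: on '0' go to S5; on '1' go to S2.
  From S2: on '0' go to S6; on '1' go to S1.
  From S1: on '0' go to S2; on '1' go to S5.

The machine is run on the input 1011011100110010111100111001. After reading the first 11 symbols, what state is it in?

start at S4
read '1': S4 → S4
read '0': S4 → S2
read '1': S2 → S1
read '1': S1 → S5
read '0': S5 → S1
read '1': S1 → S5
read '1': S5 → S5
read '1': S5 → S5
read '0': S5 → S1
read '0': S1 → S2
read '1': S2 → S1
After 11 symbols: S1.

S1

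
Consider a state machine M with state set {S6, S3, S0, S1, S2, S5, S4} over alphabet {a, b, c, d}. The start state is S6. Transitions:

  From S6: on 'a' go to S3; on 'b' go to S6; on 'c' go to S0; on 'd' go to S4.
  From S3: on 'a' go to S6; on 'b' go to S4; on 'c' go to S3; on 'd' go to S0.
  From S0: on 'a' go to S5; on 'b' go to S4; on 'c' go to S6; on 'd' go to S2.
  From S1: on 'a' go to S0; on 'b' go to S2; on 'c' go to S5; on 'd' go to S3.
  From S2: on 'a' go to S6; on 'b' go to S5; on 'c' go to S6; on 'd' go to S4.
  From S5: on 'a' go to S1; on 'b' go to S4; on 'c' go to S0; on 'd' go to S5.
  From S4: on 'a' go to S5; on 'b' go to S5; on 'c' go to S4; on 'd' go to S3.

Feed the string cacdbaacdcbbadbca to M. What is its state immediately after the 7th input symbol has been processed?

S0

start at S6
read 'c': S6 → S0
read 'a': S0 → S5
read 'c': S5 → S0
read 'd': S0 → S2
read 'b': S2 → S5
read 'a': S5 → S1
read 'a': S1 → S0
After 7 symbols: S0.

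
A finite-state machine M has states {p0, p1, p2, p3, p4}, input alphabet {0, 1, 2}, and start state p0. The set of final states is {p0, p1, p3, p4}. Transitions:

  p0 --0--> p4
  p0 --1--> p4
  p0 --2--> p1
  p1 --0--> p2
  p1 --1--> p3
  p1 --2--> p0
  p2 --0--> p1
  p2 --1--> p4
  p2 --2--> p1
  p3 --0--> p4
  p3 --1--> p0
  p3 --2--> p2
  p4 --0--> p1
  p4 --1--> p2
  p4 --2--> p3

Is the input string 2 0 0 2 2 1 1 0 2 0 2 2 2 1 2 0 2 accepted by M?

Yes

Trace: p0 -2-> p1 -0-> p2 -0-> p1 -2-> p0 -2-> p1 -1-> p3 -1-> p0 -0-> p4 -2-> p3 -0-> p4 -2-> p3 -2-> p2 -2-> p1 -1-> p3 -2-> p2 -0-> p1 -2-> p0
End state p0 is accepting.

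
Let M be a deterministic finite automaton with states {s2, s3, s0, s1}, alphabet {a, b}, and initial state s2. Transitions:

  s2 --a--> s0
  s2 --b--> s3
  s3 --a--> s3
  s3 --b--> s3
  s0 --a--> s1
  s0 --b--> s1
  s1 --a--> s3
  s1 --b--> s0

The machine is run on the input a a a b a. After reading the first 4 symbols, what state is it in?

s3

s2 → s0 → s1 → s3 → s3
After 4 symbols: s3.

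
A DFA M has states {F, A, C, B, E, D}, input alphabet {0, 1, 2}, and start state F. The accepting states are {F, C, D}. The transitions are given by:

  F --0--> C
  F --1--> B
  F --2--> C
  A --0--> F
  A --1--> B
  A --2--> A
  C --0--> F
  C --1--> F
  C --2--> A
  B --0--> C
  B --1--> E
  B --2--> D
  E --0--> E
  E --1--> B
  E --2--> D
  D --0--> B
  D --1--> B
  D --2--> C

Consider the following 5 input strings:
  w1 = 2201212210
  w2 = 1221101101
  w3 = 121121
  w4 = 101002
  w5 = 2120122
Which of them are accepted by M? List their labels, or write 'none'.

w1, w2, w4, w5

w1: Trace: F -2-> C -2-> A -0-> F -1-> B -2-> D -1-> B -2-> D -2-> C -1-> F -0-> C  → end C, accepted
w2: Trace: F -1-> B -2-> D -2-> C -1-> F -1-> B -0-> C -1-> F -1-> B -0-> C -1-> F  → end F, accepted
w3: Trace: F -1-> B -2-> D -1-> B -1-> E -2-> D -1-> B  → end B, rejected
w4: Trace: F -1-> B -0-> C -1-> F -0-> C -0-> F -2-> C  → end C, accepted
w5: Trace: F -2-> C -1-> F -2-> C -0-> F -1-> B -2-> D -2-> C  → end C, accepted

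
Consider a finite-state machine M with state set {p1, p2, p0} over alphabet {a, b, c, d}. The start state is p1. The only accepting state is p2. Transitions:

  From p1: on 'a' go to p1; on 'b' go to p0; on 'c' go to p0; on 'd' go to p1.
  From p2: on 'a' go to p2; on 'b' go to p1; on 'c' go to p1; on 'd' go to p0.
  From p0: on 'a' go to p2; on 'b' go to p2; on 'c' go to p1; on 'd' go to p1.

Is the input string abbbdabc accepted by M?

p1 → p1 → p0 → p2 → p1 → p1 → p1 → p0 → p1
End state p1 is not accepting.

No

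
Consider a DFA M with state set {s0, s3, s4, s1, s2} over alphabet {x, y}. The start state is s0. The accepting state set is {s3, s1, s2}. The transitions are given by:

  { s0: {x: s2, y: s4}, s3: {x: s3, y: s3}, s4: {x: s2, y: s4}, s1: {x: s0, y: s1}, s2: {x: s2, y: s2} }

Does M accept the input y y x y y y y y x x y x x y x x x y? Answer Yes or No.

Yes

s0 → s4 → s4 → s2 → s2 → s2 → s2 → s2 → s2 → s2 → s2 → s2 → s2 → s2 → s2 → s2 → s2 → s2 → s2
End state s2 is accepting.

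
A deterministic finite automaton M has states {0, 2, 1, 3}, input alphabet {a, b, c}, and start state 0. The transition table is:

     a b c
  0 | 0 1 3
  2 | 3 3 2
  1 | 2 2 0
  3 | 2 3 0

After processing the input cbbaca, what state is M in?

start at 0
read 'c': 0 → 3
read 'b': 3 → 3
read 'b': 3 → 3
read 'a': 3 → 2
read 'c': 2 → 2
read 'a': 2 → 3

3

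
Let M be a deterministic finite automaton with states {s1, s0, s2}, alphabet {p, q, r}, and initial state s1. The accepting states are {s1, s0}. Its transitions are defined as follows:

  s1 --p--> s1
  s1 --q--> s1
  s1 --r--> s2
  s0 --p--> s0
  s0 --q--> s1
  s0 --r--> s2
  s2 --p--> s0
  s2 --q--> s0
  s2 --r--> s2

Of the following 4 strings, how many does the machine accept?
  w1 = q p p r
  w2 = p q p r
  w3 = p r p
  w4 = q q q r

1

w1: s1 → s1 → s1 → s1 → s2  → end s2, rejected
w2: s1 → s1 → s1 → s1 → s2  → end s2, rejected
w3: s1 → s1 → s2 → s0  → end s0, accepted
w4: s1 → s1 → s1 → s1 → s2  → end s2, rejected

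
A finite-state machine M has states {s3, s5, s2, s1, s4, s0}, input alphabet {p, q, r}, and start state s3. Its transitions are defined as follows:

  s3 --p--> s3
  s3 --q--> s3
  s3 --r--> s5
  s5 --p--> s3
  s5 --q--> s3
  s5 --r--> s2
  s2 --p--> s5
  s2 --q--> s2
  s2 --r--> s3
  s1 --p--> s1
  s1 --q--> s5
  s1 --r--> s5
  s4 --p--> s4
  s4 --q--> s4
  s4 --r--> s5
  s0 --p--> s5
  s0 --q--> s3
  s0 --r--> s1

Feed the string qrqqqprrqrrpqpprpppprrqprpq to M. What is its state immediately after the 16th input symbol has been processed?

Trace: s3 -q-> s3 -r-> s5 -q-> s3 -q-> s3 -q-> s3 -p-> s3 -r-> s5 -r-> s2 -q-> s2 -r-> s3 -r-> s5 -p-> s3 -q-> s3 -p-> s3 -p-> s3 -r-> s5
After 16 symbols: s5.

s5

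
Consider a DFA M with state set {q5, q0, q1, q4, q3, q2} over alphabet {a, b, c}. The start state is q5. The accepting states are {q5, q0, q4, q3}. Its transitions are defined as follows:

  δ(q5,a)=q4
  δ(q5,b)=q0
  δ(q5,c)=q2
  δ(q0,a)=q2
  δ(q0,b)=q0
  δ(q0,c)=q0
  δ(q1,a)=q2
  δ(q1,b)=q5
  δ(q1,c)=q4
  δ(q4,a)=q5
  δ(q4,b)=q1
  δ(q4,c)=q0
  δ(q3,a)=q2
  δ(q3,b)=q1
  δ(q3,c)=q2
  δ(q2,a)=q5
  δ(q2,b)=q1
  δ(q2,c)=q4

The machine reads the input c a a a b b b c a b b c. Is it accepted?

No

start at q5
read 'c': q5 → q2
read 'a': q2 → q5
read 'a': q5 → q4
read 'a': q4 → q5
read 'b': q5 → q0
read 'b': q0 → q0
read 'b': q0 → q0
read 'c': q0 → q0
read 'a': q0 → q2
read 'b': q2 → q1
read 'b': q1 → q5
read 'c': q5 → q2
End state q2 is not accepting.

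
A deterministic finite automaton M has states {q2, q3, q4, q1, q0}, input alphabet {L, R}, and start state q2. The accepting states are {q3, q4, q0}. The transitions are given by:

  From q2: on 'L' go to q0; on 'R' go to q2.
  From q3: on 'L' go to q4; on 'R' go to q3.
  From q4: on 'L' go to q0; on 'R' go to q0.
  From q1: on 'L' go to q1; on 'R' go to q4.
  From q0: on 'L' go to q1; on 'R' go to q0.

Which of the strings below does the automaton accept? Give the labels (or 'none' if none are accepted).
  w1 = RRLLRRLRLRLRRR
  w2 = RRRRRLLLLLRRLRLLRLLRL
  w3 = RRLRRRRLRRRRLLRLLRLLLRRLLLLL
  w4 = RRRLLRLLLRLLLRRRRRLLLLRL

w1: Trace: q2 -R-> q2 -R-> q2 -L-> q0 -L-> q1 -R-> q4 -R-> q0 -L-> q1 -R-> q4 -L-> q0 -R-> q0 -L-> q1 -R-> q4 -R-> q0 -R-> q0  → end q0, accepted
w2: Trace: q2 -R-> q2 -R-> q2 -R-> q2 -R-> q2 -R-> q2 -L-> q0 -L-> q1 -L-> q1 -L-> q1 -L-> q1 -R-> q4 -R-> q0 -L-> q1 -R-> q4 -L-> q0 -L-> q1 -R-> q4 -L-> q0 -L-> q1 -R-> q4 -L-> q0  → end q0, accepted
w3: Trace: q2 -R-> q2 -R-> q2 -L-> q0 -R-> q0 -R-> q0 -R-> q0 -R-> q0 -L-> q1 -R-> q4 -R-> q0 -R-> q0 -R-> q0 -L-> q1 -L-> q1 -R-> q4 -L-> q0 -L-> q1 -R-> q4 -L-> q0 -L-> q1 -L-> q1 -R-> q4 -R-> q0 -L-> q1 -L-> q1 -L-> q1 -L-> q1 -L-> q1  → end q1, rejected
w4: Trace: q2 -R-> q2 -R-> q2 -R-> q2 -L-> q0 -L-> q1 -R-> q4 -L-> q0 -L-> q1 -L-> q1 -R-> q4 -L-> q0 -L-> q1 -L-> q1 -R-> q4 -R-> q0 -R-> q0 -R-> q0 -R-> q0 -L-> q1 -L-> q1 -L-> q1 -L-> q1 -R-> q4 -L-> q0  → end q0, accepted

w1, w2, w4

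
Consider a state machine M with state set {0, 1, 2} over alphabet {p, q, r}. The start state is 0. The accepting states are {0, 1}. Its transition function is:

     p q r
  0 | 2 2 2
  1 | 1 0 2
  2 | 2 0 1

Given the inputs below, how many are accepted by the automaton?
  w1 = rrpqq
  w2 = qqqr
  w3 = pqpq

w1: Trace: 0 -r-> 2 -r-> 1 -p-> 1 -q-> 0 -q-> 2  → end 2, rejected
w2: Trace: 0 -q-> 2 -q-> 0 -q-> 2 -r-> 1  → end 1, accepted
w3: Trace: 0 -p-> 2 -q-> 0 -p-> 2 -q-> 0  → end 0, accepted

2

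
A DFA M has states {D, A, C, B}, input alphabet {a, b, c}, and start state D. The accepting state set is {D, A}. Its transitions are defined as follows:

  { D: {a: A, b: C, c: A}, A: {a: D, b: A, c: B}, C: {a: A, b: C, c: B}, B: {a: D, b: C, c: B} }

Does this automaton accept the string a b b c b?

start at D
read 'a': D → A
read 'b': A → A
read 'b': A → A
read 'c': A → B
read 'b': B → C
End state C is not accepting.

No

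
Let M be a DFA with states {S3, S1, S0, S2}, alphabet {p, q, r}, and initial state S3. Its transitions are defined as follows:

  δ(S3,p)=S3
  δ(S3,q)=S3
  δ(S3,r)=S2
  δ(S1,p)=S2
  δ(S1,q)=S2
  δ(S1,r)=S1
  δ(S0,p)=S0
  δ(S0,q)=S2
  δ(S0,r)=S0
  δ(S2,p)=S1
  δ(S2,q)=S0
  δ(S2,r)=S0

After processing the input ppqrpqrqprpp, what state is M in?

S3 → S3 → S3 → S3 → S2 → S1 → S2 → S0 → S2 → S1 → S1 → S2 → S1

S1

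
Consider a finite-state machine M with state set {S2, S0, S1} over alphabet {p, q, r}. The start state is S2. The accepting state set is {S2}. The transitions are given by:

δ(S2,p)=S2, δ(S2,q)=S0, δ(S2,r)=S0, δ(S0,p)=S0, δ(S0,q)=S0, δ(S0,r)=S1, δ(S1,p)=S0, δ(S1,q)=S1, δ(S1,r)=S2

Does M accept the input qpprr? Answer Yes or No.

Yes

S2 → S0 → S0 → S0 → S1 → S2
End state S2 is accepting.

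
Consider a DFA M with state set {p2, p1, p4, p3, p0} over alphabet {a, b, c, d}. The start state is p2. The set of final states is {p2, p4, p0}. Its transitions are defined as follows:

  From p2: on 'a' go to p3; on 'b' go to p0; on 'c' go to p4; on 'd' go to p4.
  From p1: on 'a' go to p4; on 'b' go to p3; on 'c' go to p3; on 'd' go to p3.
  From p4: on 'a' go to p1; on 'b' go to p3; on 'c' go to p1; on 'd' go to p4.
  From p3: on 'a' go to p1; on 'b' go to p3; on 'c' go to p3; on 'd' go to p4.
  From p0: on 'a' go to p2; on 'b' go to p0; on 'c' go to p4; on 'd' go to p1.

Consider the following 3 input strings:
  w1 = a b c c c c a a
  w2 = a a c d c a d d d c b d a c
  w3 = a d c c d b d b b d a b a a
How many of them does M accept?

w1:
  start at p2
  read 'a': p2 → p3
  read 'b': p3 → p3
  read 'c': p3 → p3
  read 'c': p3 → p3
  read 'c': p3 → p3
  read 'c': p3 → p3
  read 'a': p3 → p1
  read 'a': p1 → p4
  end p4, accepted
w2:
  start at p2
  read 'a': p2 → p3
  read 'a': p3 → p1
  read 'c': p1 → p3
  read 'd': p3 → p4
  read 'c': p4 → p1
  read 'a': p1 → p4
  read 'd': p4 → p4
  read 'd': p4 → p4
  read 'd': p4 → p4
  read 'c': p4 → p1
  read 'b': p1 → p3
  read 'd': p3 → p4
  read 'a': p4 → p1
  read 'c': p1 → p3
  end p3, rejected
w3:
  start at p2
  read 'a': p2 → p3
  read 'd': p3 → p4
  read 'c': p4 → p1
  read 'c': p1 → p3
  read 'd': p3 → p4
  read 'b': p4 → p3
  read 'd': p3 → p4
  read 'b': p4 → p3
  read 'b': p3 → p3
  read 'd': p3 → p4
  read 'a': p4 → p1
  read 'b': p1 → p3
  read 'a': p3 → p1
  read 'a': p1 → p4
  end p4, accepted

2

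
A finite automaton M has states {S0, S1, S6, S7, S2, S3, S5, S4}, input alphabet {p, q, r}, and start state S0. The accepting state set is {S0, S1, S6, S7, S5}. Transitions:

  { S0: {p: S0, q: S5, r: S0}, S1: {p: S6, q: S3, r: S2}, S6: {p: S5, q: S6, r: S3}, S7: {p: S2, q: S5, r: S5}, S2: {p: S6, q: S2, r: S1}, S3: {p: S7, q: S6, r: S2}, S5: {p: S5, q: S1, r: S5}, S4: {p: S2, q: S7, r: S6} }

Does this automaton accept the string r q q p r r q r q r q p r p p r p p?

Yes

Trace: S0 -r-> S0 -q-> S5 -q-> S1 -p-> S6 -r-> S3 -r-> S2 -q-> S2 -r-> S1 -q-> S3 -r-> S2 -q-> S2 -p-> S6 -r-> S3 -p-> S7 -p-> S2 -r-> S1 -p-> S6 -p-> S5
End state S5 is accepting.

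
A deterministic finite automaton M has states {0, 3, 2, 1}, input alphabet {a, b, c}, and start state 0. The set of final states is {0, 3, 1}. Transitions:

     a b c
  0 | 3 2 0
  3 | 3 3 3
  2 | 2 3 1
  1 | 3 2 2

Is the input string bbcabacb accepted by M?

start at 0
read 'b': 0 → 2
read 'b': 2 → 3
read 'c': 3 → 3
read 'a': 3 → 3
read 'b': 3 → 3
read 'a': 3 → 3
read 'c': 3 → 3
read 'b': 3 → 3
End state 3 is accepting.

Yes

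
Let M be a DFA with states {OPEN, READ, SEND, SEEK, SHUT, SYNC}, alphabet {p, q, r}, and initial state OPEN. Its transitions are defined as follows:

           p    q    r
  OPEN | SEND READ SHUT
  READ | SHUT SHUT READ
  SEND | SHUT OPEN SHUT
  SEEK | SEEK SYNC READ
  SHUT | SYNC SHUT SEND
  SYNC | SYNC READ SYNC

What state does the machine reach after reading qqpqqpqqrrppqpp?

Trace: OPEN -q-> READ -q-> SHUT -p-> SYNC -q-> READ -q-> SHUT -p-> SYNC -q-> READ -q-> SHUT -r-> SEND -r-> SHUT -p-> SYNC -p-> SYNC -q-> READ -p-> SHUT -p-> SYNC

SYNC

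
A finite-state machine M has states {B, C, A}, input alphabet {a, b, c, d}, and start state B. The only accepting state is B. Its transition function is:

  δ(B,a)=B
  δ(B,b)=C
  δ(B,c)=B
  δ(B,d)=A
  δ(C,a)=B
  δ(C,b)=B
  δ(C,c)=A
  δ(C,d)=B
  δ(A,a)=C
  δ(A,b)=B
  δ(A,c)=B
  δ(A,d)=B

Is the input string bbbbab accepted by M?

No

start at B
read 'b': B → C
read 'b': C → B
read 'b': B → C
read 'b': C → B
read 'a': B → B
read 'b': B → C
End state C is not accepting.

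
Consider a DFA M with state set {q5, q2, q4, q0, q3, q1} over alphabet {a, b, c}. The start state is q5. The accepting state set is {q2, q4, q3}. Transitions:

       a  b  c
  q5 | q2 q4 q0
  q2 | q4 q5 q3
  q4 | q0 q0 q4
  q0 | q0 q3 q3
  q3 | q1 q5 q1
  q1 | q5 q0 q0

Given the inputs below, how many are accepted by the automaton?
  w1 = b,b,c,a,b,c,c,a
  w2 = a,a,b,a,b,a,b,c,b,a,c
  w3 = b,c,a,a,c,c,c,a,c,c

w1: q5 → q4 → q0 → q3 → q1 → q0 → q3 → q1 → q5  → end q5, rejected
w2: q5 → q2 → q4 → q0 → q0 → q3 → q1 → q0 → q3 → q5 → q2 → q3  → end q3, accepted
w3: q5 → q4 → q4 → q0 → q0 → q3 → q1 → q0 → q0 → q3 → q1  → end q1, rejected

1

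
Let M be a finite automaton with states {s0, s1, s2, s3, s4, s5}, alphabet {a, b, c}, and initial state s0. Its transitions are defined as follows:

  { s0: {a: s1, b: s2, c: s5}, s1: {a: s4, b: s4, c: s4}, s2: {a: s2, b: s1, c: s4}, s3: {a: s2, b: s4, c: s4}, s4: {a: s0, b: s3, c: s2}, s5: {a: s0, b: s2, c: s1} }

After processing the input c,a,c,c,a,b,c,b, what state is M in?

Trace: s0 -c-> s5 -a-> s0 -c-> s5 -c-> s1 -a-> s4 -b-> s3 -c-> s4 -b-> s3

s3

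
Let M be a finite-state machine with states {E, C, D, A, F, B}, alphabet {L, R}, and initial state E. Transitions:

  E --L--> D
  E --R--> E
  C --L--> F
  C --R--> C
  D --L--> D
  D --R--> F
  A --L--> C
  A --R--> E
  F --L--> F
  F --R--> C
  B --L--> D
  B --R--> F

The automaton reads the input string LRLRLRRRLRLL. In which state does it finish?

F

start at E
read 'L': E → D
read 'R': D → F
read 'L': F → F
read 'R': F → C
read 'L': C → F
read 'R': F → C
read 'R': C → C
read 'R': C → C
read 'L': C → F
read 'R': F → C
read 'L': C → F
read 'L': F → F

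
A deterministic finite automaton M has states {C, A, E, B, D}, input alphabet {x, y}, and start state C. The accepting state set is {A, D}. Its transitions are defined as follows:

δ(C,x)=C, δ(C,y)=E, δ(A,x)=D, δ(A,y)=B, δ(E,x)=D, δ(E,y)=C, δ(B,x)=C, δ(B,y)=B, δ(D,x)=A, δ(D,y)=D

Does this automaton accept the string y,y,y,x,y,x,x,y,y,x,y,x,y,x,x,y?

No

Trace: C -y-> E -y-> C -y-> E -x-> D -y-> D -x-> A -x-> D -y-> D -y-> D -x-> A -y-> B -x-> C -y-> E -x-> D -x-> A -y-> B
End state B is not accepting.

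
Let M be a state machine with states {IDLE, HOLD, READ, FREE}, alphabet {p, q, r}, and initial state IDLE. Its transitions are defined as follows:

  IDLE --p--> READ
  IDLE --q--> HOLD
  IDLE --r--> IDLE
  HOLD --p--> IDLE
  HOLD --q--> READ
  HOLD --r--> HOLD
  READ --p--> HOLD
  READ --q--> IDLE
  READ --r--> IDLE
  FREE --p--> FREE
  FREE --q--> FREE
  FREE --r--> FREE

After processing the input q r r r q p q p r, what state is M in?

HOLD

start at IDLE
read 'q': IDLE → HOLD
read 'r': HOLD → HOLD
read 'r': HOLD → HOLD
read 'r': HOLD → HOLD
read 'q': HOLD → READ
read 'p': READ → HOLD
read 'q': HOLD → READ
read 'p': READ → HOLD
read 'r': HOLD → HOLD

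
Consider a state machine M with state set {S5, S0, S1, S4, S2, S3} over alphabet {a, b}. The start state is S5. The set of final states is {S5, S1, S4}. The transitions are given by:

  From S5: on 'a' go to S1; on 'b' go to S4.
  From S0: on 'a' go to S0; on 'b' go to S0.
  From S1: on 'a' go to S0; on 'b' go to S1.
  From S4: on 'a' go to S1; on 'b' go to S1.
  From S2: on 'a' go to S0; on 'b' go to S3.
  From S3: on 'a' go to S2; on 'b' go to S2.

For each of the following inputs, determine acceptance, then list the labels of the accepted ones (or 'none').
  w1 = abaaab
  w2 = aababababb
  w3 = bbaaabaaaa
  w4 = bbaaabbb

none

w1:
  start at S5
  read 'a': S5 → S1
  read 'b': S1 → S1
  read 'a': S1 → S0
  read 'a': S0 → S0
  read 'a': S0 → S0
  read 'b': S0 → S0
  end S0, rejected
w2:
  start at S5
  read 'a': S5 → S1
  read 'a': S1 → S0
  read 'b': S0 → S0
  read 'a': S0 → S0
  read 'b': S0 → S0
  read 'a': S0 → S0
  read 'b': S0 → S0
  read 'a': S0 → S0
  read 'b': S0 → S0
  read 'b': S0 → S0
  end S0, rejected
w3:
  start at S5
  read 'b': S5 → S4
  read 'b': S4 → S1
  read 'a': S1 → S0
  read 'a': S0 → S0
  read 'a': S0 → S0
  read 'b': S0 → S0
  read 'a': S0 → S0
  read 'a': S0 → S0
  read 'a': S0 → S0
  read 'a': S0 → S0
  end S0, rejected
w4:
  start at S5
  read 'b': S5 → S4
  read 'b': S4 → S1
  read 'a': S1 → S0
  read 'a': S0 → S0
  read 'a': S0 → S0
  read 'b': S0 → S0
  read 'b': S0 → S0
  read 'b': S0 → S0
  end S0, rejected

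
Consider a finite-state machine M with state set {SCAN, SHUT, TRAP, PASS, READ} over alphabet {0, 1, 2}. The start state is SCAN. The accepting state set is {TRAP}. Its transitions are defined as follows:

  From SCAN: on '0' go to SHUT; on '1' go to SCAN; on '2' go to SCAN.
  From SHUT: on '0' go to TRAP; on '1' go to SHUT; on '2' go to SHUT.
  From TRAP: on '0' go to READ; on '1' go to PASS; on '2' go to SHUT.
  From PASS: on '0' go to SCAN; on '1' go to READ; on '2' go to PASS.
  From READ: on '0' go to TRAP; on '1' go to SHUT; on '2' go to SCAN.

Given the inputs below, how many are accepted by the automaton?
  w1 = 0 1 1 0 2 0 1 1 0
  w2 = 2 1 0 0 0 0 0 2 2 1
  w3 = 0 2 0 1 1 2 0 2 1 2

1

w1:
  start at SCAN
  read '0': SCAN → SHUT
  read '1': SHUT → SHUT
  read '1': SHUT → SHUT
  read '0': SHUT → TRAP
  read '2': TRAP → SHUT
  read '0': SHUT → TRAP
  read '1': TRAP → PASS
  read '1': PASS → READ
  read '0': READ → TRAP
  end TRAP, accepted
w2:
  start at SCAN
  read '2': SCAN → SCAN
  read '1': SCAN → SCAN
  read '0': SCAN → SHUT
  read '0': SHUT → TRAP
  read '0': TRAP → READ
  read '0': READ → TRAP
  read '0': TRAP → READ
  read '2': READ → SCAN
  read '2': SCAN → SCAN
  read '1': SCAN → SCAN
  end SCAN, rejected
w3:
  start at SCAN
  read '0': SCAN → SHUT
  read '2': SHUT → SHUT
  read '0': SHUT → TRAP
  read '1': TRAP → PASS
  read '1': PASS → READ
  read '2': READ → SCAN
  read '0': SCAN → SHUT
  read '2': SHUT → SHUT
  read '1': SHUT → SHUT
  read '2': SHUT → SHUT
  end SHUT, rejected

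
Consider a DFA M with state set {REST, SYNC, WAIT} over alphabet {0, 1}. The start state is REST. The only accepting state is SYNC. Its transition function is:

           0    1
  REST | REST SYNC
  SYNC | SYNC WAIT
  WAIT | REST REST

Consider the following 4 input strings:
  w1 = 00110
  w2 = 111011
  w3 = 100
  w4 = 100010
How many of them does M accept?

w1: REST → REST → REST → SYNC → WAIT → REST  → end REST, rejected
w2: REST → SYNC → WAIT → REST → REST → SYNC → WAIT  → end WAIT, rejected
w3: REST → SYNC → SYNC → SYNC  → end SYNC, accepted
w4: REST → SYNC → SYNC → SYNC → SYNC → WAIT → REST  → end REST, rejected

1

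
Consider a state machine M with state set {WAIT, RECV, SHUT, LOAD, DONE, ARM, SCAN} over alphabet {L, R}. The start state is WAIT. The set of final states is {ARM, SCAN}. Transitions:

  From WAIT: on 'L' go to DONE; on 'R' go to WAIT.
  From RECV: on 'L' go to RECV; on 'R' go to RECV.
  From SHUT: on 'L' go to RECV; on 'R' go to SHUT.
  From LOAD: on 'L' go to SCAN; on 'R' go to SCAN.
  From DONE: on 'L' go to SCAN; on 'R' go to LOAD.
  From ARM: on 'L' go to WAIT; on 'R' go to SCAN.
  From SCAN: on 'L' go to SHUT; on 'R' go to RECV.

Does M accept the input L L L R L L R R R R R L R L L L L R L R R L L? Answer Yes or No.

WAIT → DONE → SCAN → SHUT → SHUT → RECV → RECV → RECV → RECV → RECV → RECV → RECV → RECV → RECV → RECV → RECV → RECV → RECV → RECV → RECV → RECV → RECV → RECV → RECV
End state RECV is not accepting.

No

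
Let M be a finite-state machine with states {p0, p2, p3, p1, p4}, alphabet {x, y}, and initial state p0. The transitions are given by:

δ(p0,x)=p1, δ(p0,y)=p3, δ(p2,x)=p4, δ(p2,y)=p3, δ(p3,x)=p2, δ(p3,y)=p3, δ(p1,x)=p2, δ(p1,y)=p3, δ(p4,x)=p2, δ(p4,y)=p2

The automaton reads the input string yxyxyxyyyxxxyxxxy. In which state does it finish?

p3

Trace: p0 -y-> p3 -x-> p2 -y-> p3 -x-> p2 -y-> p3 -x-> p2 -y-> p3 -y-> p3 -y-> p3 -x-> p2 -x-> p4 -x-> p2 -y-> p3 -x-> p2 -x-> p4 -x-> p2 -y-> p3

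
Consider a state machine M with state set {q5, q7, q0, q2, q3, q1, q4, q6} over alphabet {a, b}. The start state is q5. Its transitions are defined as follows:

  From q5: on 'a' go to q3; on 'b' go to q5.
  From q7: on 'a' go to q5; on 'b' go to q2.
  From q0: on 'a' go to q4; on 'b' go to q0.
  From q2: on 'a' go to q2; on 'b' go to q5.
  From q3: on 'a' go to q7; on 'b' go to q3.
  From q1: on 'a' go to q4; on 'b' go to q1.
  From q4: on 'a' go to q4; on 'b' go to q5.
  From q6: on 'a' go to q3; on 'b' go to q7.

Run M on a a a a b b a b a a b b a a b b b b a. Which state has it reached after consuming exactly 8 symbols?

q2

q5 → q3 → q7 → q5 → q3 → q3 → q3 → q7 → q2
After 8 symbols: q2.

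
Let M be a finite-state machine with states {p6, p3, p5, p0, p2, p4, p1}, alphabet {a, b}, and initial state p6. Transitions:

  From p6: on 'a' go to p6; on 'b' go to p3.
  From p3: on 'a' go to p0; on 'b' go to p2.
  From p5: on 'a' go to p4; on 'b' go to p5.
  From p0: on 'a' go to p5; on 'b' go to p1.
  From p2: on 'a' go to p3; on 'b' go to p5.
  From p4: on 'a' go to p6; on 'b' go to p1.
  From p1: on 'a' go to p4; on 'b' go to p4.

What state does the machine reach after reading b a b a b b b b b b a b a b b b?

p6 → p3 → p0 → p1 → p4 → p1 → p4 → p1 → p4 → p1 → p4 → p6 → p3 → p0 → p1 → p4 → p1

p1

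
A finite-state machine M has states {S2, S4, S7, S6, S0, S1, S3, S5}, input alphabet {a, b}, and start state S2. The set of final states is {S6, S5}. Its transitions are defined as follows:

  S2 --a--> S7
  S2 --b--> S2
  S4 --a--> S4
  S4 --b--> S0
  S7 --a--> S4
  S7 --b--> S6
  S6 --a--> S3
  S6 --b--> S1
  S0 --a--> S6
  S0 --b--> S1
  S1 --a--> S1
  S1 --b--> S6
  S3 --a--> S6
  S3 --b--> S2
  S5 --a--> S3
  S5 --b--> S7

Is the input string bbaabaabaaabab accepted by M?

S2 → S2 → S2 → S7 → S4 → S0 → S6 → S3 → S2 → S7 → S4 → S4 → S0 → S6 → S1
End state S1 is not accepting.

No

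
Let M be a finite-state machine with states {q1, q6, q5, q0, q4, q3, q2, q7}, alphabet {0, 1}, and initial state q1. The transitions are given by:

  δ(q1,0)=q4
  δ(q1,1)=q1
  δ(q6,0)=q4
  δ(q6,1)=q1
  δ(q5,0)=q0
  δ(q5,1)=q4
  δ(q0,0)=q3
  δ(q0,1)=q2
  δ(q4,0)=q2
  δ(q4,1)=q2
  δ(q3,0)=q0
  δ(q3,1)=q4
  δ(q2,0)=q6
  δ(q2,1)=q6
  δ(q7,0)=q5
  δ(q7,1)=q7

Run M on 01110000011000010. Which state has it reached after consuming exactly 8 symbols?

q1 → q4 → q2 → q6 → q1 → q4 → q2 → q6 → q4
After 8 symbols: q4.

q4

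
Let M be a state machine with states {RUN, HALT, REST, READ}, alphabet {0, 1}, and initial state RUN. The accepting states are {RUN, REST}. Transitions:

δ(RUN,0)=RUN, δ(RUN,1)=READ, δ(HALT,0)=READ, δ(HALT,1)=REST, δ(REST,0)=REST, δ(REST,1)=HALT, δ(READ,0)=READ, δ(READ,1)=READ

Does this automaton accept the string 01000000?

No

RUN → RUN → READ → READ → READ → READ → READ → READ → READ
End state READ is not accepting.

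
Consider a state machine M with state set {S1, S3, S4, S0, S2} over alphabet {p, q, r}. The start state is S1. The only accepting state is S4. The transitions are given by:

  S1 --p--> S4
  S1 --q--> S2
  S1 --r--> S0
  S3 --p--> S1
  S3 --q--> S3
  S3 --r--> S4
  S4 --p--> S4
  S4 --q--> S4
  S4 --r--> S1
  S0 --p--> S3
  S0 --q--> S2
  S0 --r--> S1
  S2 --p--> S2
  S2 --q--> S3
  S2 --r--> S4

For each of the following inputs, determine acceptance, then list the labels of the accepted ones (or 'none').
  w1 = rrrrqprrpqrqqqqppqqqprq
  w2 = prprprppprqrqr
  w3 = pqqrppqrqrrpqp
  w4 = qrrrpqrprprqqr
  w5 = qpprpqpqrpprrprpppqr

w1: Trace: S1 -r-> S0 -r-> S1 -r-> S0 -r-> S1 -q-> S2 -p-> S2 -r-> S4 -r-> S1 -p-> S4 -q-> S4 -r-> S1 -q-> S2 -q-> S3 -q-> S3 -q-> S3 -p-> S1 -p-> S4 -q-> S4 -q-> S4 -q-> S4 -p-> S4 -r-> S1 -q-> S2  → end S2, rejected
w2: Trace: S1 -p-> S4 -r-> S1 -p-> S4 -r-> S1 -p-> S4 -r-> S1 -p-> S4 -p-> S4 -p-> S4 -r-> S1 -q-> S2 -r-> S4 -q-> S4 -r-> S1  → end S1, rejected
w3: Trace: S1 -p-> S4 -q-> S4 -q-> S4 -r-> S1 -p-> S4 -p-> S4 -q-> S4 -r-> S1 -q-> S2 -r-> S4 -r-> S1 -p-> S4 -q-> S4 -p-> S4  → end S4, accepted
w4: Trace: S1 -q-> S2 -r-> S4 -r-> S1 -r-> S0 -p-> S3 -q-> S3 -r-> S4 -p-> S4 -r-> S1 -p-> S4 -r-> S1 -q-> S2 -q-> S3 -r-> S4  → end S4, accepted
w5: Trace: S1 -q-> S2 -p-> S2 -p-> S2 -r-> S4 -p-> S4 -q-> S4 -p-> S4 -q-> S4 -r-> S1 -p-> S4 -p-> S4 -r-> S1 -r-> S0 -p-> S3 -r-> S4 -p-> S4 -p-> S4 -p-> S4 -q-> S4 -r-> S1  → end S1, rejected

w3, w4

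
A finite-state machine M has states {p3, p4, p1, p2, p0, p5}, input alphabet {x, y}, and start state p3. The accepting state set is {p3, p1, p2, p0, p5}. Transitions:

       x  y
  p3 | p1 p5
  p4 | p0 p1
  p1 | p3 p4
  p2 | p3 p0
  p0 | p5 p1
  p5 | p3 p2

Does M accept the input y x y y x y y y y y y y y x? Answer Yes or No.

Yes

Trace: p3 -y-> p5 -x-> p3 -y-> p5 -y-> p2 -x-> p3 -y-> p5 -y-> p2 -y-> p0 -y-> p1 -y-> p4 -y-> p1 -y-> p4 -y-> p1 -x-> p3
End state p3 is accepting.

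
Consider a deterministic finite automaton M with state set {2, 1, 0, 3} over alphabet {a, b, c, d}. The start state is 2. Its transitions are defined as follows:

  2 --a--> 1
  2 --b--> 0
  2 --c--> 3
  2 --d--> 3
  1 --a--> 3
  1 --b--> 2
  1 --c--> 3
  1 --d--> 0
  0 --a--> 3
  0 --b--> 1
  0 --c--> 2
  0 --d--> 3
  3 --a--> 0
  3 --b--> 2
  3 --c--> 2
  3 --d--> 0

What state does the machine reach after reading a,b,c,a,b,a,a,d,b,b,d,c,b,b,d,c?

Trace: 2 -a-> 1 -b-> 2 -c-> 3 -a-> 0 -b-> 1 -a-> 3 -a-> 0 -d-> 3 -b-> 2 -b-> 0 -d-> 3 -c-> 2 -b-> 0 -b-> 1 -d-> 0 -c-> 2

2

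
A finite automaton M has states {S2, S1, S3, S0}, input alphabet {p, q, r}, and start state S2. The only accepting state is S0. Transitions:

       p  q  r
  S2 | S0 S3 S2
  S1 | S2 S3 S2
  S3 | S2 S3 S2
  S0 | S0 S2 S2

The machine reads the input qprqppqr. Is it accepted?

Trace: S2 -q-> S3 -p-> S2 -r-> S2 -q-> S3 -p-> S2 -p-> S0 -q-> S2 -r-> S2
End state S2 is not accepting.

No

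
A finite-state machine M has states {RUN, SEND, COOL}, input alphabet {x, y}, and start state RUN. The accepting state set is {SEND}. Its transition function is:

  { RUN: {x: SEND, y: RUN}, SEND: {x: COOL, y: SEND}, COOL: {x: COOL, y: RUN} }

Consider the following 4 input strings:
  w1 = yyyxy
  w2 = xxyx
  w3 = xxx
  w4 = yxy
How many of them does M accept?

w1: Trace: RUN -y-> RUN -y-> RUN -y-> RUN -x-> SEND -y-> SEND  → end SEND, accepted
w2: Trace: RUN -x-> SEND -x-> COOL -y-> RUN -x-> SEND  → end SEND, accepted
w3: Trace: RUN -x-> SEND -x-> COOL -x-> COOL  → end COOL, rejected
w4: Trace: RUN -y-> RUN -x-> SEND -y-> SEND  → end SEND, accepted

3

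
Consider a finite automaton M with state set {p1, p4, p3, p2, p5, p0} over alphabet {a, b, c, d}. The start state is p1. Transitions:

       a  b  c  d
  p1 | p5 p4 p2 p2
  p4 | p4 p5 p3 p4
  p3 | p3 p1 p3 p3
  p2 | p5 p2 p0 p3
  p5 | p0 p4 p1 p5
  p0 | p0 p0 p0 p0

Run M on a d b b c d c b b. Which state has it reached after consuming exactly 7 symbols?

start at p1
read 'a': p1 → p5
read 'd': p5 → p5
read 'b': p5 → p4
read 'b': p4 → p5
read 'c': p5 → p1
read 'd': p1 → p2
read 'c': p2 → p0
After 7 symbols: p0.

p0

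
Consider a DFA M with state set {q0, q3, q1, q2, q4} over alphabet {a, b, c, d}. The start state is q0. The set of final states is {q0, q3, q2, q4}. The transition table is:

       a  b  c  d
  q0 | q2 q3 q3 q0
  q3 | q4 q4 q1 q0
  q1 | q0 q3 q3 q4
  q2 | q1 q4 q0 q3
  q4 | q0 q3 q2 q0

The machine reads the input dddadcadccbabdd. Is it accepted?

Trace: q0 -d-> q0 -d-> q0 -d-> q0 -a-> q2 -d-> q3 -c-> q1 -a-> q0 -d-> q0 -c-> q3 -c-> q1 -b-> q3 -a-> q4 -b-> q3 -d-> q0 -d-> q0
End state q0 is accepting.

Yes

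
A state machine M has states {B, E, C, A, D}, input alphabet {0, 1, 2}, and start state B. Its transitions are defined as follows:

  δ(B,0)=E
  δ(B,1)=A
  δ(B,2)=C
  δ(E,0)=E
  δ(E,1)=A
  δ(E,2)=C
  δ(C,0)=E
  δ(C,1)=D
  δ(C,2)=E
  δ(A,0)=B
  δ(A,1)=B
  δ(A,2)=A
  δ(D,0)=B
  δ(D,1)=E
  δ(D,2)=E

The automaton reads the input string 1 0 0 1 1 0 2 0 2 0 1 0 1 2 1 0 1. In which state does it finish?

A

B → A → B → E → A → B → E → C → E → C → E → A → B → A → A → B → E → A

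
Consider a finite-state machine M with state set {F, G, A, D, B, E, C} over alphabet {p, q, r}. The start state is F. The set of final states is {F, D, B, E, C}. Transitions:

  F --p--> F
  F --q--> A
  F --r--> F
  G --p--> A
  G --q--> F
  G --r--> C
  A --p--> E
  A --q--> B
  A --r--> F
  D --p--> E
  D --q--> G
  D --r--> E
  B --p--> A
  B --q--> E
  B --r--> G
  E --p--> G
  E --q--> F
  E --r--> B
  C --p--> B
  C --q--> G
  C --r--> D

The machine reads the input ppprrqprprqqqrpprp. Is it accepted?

No

start at F
read 'p': F → F
read 'p': F → F
read 'p': F → F
read 'r': F → F
read 'r': F → F
read 'q': F → A
read 'p': A → E
read 'r': E → B
read 'p': B → A
read 'r': A → F
read 'q': F → A
read 'q': A → B
read 'q': B → E
read 'r': E → B
read 'p': B → A
read 'p': A → E
read 'r': E → B
read 'p': B → A
End state A is not accepting.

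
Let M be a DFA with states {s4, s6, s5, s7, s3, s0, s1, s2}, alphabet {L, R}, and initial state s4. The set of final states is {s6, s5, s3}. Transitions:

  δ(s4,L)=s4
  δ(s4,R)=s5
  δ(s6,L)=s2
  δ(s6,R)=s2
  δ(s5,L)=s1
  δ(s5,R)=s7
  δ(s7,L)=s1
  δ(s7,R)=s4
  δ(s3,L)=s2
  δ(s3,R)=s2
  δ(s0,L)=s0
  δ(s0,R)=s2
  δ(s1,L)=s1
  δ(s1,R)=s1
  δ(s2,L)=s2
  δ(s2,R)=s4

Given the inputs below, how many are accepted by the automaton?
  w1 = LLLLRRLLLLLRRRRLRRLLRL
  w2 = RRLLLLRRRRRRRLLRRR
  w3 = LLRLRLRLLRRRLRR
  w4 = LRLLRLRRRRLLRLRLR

w1: Trace: s4 -L-> s4 -L-> s4 -L-> s4 -L-> s4 -R-> s5 -R-> s7 -L-> s1 -L-> s1 -L-> s1 -L-> s1 -L-> s1 -R-> s1 -R-> s1 -R-> s1 -R-> s1 -L-> s1 -R-> s1 -R-> s1 -L-> s1 -L-> s1 -R-> s1 -L-> s1  → end s1, rejected
w2: Trace: s4 -R-> s5 -R-> s7 -L-> s1 -L-> s1 -L-> s1 -L-> s1 -R-> s1 -R-> s1 -R-> s1 -R-> s1 -R-> s1 -R-> s1 -R-> s1 -L-> s1 -L-> s1 -R-> s1 -R-> s1 -R-> s1  → end s1, rejected
w3: Trace: s4 -L-> s4 -L-> s4 -R-> s5 -L-> s1 -R-> s1 -L-> s1 -R-> s1 -L-> s1 -L-> s1 -R-> s1 -R-> s1 -R-> s1 -L-> s1 -R-> s1 -R-> s1  → end s1, rejected
w4: Trace: s4 -L-> s4 -R-> s5 -L-> s1 -L-> s1 -R-> s1 -L-> s1 -R-> s1 -R-> s1 -R-> s1 -R-> s1 -L-> s1 -L-> s1 -R-> s1 -L-> s1 -R-> s1 -L-> s1 -R-> s1  → end s1, rejected

0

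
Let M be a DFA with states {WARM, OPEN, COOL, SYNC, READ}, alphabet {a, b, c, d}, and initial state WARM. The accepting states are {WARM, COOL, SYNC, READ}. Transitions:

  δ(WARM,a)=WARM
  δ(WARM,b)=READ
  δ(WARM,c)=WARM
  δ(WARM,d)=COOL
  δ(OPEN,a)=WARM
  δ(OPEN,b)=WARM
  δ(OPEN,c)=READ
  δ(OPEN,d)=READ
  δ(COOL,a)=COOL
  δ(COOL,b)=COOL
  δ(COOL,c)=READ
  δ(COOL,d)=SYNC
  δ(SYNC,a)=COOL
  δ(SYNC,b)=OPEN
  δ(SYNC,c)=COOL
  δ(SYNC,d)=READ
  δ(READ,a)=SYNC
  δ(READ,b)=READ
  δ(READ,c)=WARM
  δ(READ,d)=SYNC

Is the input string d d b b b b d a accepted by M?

WARM → COOL → SYNC → OPEN → WARM → READ → READ → SYNC → COOL
End state COOL is accepting.

Yes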